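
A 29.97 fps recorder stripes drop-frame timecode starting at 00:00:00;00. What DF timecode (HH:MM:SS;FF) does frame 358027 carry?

Ten DF minutes hold 17982 frames, so frame 358027 lies in block 19 (frames 341658–359639) with 16369 frames into that block.
The block's first minute is 1800 frames and the rest 1798 each; 16369 frames reaches minute 9, so 19 × 18 + 9 × 2 = 360 labels have been skipped so far.
Adding those back, label number 358027 + 360 = 358387 at 30 labels/s is 11946 s + 7 f = 3 h 19 min 6 s frame 7, i.e. 03:19:06;07.

03:19:06;07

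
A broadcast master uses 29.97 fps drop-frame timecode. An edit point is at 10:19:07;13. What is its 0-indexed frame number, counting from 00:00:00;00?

As if non-drop at 30 labels/s: (10 × 3600 + 19 × 60 + 7) × 30 + 13 = 1114423.
Minute boundaries passed: 619; those not divisible by 10: 619 − 61 = 558; dropped labels = 2 × 558 = 1116.
Actual frame index = 1114423 − 1116 = 1113307.

1113307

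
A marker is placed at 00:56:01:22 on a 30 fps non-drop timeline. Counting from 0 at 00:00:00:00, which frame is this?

100852

Total seconds to the label: (0 × 3600 + 56 × 60 + 1) = 3361.
Frame index = 3361 × 30 + 22 = 100852.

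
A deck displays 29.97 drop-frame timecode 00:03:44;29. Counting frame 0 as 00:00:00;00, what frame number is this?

6743

Complete 10-minute blocks: 0, each 17982 frames → 0.
Remaining 3 whole minutes in the current block: 1800 + 2 × 1798 = 5396 frames.
Within the current minute: 44 × 30 + 29 − 2 = 1347 (labels ;00/;01 skipped at this minute). Total = 0 + 5396 + 1347 = 6743.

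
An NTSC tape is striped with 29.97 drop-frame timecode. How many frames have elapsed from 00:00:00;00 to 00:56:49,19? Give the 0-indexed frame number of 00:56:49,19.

102187

Complete 10-minute blocks: 5, each 17982 frames → 89910.
Remaining 6 whole minutes in the current block: 1800 + 5 × 1798 = 10790 frames.
Within the current minute: 49 × 30 + 19 − 2 = 1487 (labels ;00/;01 skipped at this minute). Total = 89910 + 10790 + 1487 = 102187.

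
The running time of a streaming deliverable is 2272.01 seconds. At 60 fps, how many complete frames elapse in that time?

136320 frames

Frames = 2272.01 × 60 = 681603/5 ≈ 136320.6000.
Complete frames: 136320.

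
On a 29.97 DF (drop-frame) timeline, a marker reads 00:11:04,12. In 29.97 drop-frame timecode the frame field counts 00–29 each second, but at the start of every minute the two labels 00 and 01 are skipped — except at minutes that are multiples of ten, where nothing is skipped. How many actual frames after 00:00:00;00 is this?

Complete 10-minute blocks: 1, each 17982 frames → 17982.
Remaining 1 whole minute in the current block: 1800 + 0 × 1798 = 1800 frames.
Within the current minute: 4 × 30 + 12 − 2 = 130 (labels ;00/;01 skipped at this minute). Total = 17982 + 1800 + 130 = 19912.

19912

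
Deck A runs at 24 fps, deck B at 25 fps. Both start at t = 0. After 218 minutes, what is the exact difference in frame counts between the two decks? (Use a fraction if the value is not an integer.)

218 min = 13080 s.
A emits 24 × 13080 = 313920 frames; B emits 25 × 13080 = 327000.
Difference = 13080 frames; B is ahead of A.

13080 frames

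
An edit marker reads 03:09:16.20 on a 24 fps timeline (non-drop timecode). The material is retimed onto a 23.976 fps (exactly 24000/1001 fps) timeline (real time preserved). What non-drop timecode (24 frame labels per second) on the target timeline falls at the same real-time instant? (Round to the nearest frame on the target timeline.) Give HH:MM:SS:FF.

Source frame index: (3×3600 + 9×60 + 16) × 24 + 20 = 272564.
Real time: 272564 / (24) = 68141/6 s.
Target frame: (68141/6) × (24000/1001) = 272564000/1001 ≈ 272291.708 → 272292.
At 24 labels/s: frame 272292 → 03:09:05:12.

03:09:05:12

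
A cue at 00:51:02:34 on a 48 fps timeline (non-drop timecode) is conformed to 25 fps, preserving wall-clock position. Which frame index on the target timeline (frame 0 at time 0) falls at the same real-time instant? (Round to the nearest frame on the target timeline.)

frame 76568

Source frame index: (0×3600 + 51×60 + 2) × 48 + 34 = 147010.
Real time: 147010 / (48) = 73505/24 s.
Target frame: (73505/24) × (25) = 1837625/24 ≈ 76567.708 → 76568.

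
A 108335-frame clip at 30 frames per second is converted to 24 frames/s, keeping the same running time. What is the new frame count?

86668 frames

Target frames = source frames × (target rate / source rate) = 108335 × (24)/(30) = 108335 × 4/5 = 86668.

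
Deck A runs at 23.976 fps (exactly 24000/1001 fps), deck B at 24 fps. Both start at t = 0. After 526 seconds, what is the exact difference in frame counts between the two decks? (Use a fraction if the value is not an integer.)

12624/1001 frames

A emits 24000/1001 × 526 = 12624000/1001 frames; B emits 24 × 526 = 12624.
Difference = 12624/1001 frames (≈ 12.6114); B is ahead of A.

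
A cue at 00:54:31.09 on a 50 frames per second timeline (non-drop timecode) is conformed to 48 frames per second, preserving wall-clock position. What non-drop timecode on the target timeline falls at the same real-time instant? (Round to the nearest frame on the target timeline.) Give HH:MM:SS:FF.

Source frame index: (0×3600 + 54×60 + 31) × 50 + 9 = 163559.
Real time: 163559 / (50) = 163559/50 s.
Target frame: (163559/50) × (48) = 3925416/25 ≈ 157016.640 → 157017.
At 48 labels/s: frame 157017 → 00:54:31:09.

00:54:31:09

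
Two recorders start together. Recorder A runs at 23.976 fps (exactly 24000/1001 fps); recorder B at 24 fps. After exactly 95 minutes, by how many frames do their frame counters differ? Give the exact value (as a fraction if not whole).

95 min = 5700 s.
A emits 24000/1001 × 5700 = 136800000/1001 frames; B emits 24 × 5700 = 136800.
Difference = 136800/1001 frames (≈ 136.6633); B is ahead of A.

136800/1001 frames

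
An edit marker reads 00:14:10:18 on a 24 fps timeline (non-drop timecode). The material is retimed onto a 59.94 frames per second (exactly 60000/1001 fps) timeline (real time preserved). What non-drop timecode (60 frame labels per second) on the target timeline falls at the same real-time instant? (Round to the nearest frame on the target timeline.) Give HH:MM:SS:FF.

Source frame index: (0×3600 + 14×60 + 10) × 24 + 18 = 20418.
Real time: 20418 / (24) = 3403/4 s.
Target frame: (3403/4) × (60000/1001) = 51045000/1001 ≈ 50994.006 → 50994.
At 60 labels/s: frame 50994 → 00:14:09:54.

00:14:09:54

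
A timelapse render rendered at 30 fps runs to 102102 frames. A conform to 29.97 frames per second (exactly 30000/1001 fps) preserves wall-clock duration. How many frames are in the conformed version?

102000 frames

Target frames = source frames × (target rate / source rate) = 102102 × (30000/1001)/(30) = 102102 × 1000/1001 = 102000.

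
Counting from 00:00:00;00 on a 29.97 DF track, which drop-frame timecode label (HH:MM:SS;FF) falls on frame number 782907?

07:15:23;01

Each 10-minute DF block holds 10 × 60 × 30 − 9 × 2 = 17982 frames. 782907 ÷ 17982 → 43 full blocks, remainder 9681.
Within the partial block the first minute is 1800 frames and each further minute 1798, so 5 further minute boundaries passed. Total skipped labels = 18 × 43 + 2 × 5 = 784.
Non-drop label index = 782907 + 784 = 783691; at 30 labels/s that is 07:15:23:01, i.e. DF 07:15:23;01.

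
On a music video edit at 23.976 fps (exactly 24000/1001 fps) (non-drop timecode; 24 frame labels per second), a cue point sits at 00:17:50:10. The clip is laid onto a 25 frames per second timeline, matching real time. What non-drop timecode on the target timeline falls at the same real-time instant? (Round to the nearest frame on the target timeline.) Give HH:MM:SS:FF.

00:17:51:12

Source frame index: (0×3600 + 17×60 + 50) × 24 + 10 = 25690.
Real time: 25690 / (24000/1001) = 2571569/2400 s.
Target frame: (2571569/2400) × (25) = 2571569/96 ≈ 26787.177 → 26787.
At 25 labels/s: frame 26787 → 00:17:51:12.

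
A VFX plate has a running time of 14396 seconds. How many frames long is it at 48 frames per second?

691008 frames

Frames = 14396 × 48 = 691008.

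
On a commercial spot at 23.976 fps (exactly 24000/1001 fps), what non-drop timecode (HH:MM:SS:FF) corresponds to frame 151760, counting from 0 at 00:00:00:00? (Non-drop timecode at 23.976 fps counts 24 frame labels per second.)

01:45:23:08

151760 ÷ 24 = 6323 full seconds, remainder 8 frames.
6323 s = 1 h 45 min 23 s.
Timecode: 01:45:23:08.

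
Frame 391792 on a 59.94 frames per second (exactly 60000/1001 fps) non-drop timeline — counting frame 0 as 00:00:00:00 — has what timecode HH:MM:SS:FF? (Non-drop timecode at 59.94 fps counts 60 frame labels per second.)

01:48:49:52

391792 ÷ 60 = 6529 full seconds, remainder 52 frames.
6529 s = 1 h 48 min 49 s.
Timecode: 01:48:49:52.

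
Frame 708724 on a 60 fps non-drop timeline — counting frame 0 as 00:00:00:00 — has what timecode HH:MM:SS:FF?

03:16:52:04

708724 ÷ 60 = 11812 full seconds, remainder 4 frames.
11812 s = 3 h 16 min 52 s.
Timecode: 03:16:52:04.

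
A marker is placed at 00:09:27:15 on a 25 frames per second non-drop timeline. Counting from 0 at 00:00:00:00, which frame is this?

Total seconds to the label: (0 × 3600 + 9 × 60 + 27) = 567.
Frame index = 567 × 25 + 15 = 14190.

frame 14190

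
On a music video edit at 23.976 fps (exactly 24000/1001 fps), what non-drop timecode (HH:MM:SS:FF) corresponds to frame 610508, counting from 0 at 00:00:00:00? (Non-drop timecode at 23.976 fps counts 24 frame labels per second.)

07:03:57:20

610508 ÷ 24 = 25437 full seconds, remainder 20 frames.
25437 s = 7 h 3 min 57 s.
Timecode: 07:03:57:20.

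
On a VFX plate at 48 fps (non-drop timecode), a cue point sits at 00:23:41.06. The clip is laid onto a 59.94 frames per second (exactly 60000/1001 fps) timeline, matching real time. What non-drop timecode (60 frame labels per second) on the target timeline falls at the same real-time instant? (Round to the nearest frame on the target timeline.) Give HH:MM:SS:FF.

00:23:39:42

Source frame index: (0×3600 + 23×60 + 41) × 48 + 6 = 68214.
Real time: 68214 / (48) = 11369/8 s.
Target frame: (11369/8) × (60000/1001) = 85267500/1001 ≈ 85182.318 → 85182.
At 60 labels/s: frame 85182 → 00:23:39:42.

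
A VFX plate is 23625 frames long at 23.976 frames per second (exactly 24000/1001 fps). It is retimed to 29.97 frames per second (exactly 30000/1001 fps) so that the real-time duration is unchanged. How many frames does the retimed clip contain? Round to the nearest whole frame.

29531 frames

Frames at target rate = 23625 × (30000/1001) / (24000/1001) = 118125/4 ≈ 29531.250.
Nearest whole frame: 29531.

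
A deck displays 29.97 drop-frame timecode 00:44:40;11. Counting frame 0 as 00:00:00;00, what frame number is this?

80331

As if non-drop at 30 labels/s: (0 × 3600 + 44 × 60 + 40) × 30 + 11 = 80411.
Minute boundaries passed: 44; those not divisible by 10: 44 − 4 = 40; dropped labels = 2 × 40 = 80.
Actual frame index = 80411 − 80 = 80331.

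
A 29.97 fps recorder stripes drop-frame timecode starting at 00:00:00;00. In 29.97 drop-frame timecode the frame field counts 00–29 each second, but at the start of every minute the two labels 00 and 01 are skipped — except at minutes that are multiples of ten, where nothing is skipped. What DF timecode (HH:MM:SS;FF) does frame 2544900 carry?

23:35:14;28

Each 10-minute DF block holds 10 × 60 × 30 − 9 × 2 = 17982 frames. 2544900 ÷ 17982 → 141 full blocks, remainder 9438.
Within the partial block the first minute is 1800 frames and each further minute 1798, so 5 further minute boundaries passed. Total skipped labels = 18 × 141 + 2 × 5 = 2548.
Non-drop label index = 2544900 + 2548 = 2547448; at 30 labels/s that is 23:35:14:28, i.e. DF 23:35:14;28.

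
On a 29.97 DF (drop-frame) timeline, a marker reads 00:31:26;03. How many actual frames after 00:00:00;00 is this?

56527

As if non-drop at 30 labels/s: (0 × 3600 + 31 × 60 + 26) × 30 + 3 = 56583.
Minute boundaries passed: 31; those not divisible by 10: 31 − 3 = 28; dropped labels = 2 × 28 = 56.
Actual frame index = 56583 − 56 = 56527.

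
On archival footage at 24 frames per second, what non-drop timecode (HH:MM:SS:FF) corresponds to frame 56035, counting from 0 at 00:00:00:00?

00:38:54:19

56035 ÷ 24 = 2334 full seconds, remainder 19 frames.
2334 s = 0 h 38 min 54 s.
Timecode: 00:38:54:19.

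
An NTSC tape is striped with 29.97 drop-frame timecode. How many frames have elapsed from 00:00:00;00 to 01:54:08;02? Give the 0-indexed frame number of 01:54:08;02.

As if non-drop at 30 labels/s: (1 × 3600 + 54 × 60 + 8) × 30 + 2 = 205442.
Minute boundaries passed: 114; those not divisible by 10: 114 − 11 = 103; dropped labels = 2 × 103 = 206.
Actual frame index = 205442 − 206 = 205236.

205236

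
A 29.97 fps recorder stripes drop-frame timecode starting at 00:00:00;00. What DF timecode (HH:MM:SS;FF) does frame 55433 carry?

Ten DF minutes hold 17982 frames, so frame 55433 lies in block 3 (frames 53946–71927) with 1487 frames into that block.
The block's first minute is 1800 frames and the rest 1798 each; 1487 frames reaches minute 0, so 3 × 18 + 0 × 2 = 54 labels have been skipped so far.
Adding those back, label number 55433 + 54 = 55487 at 30 labels/s is 1849 s + 17 f = 0 h 30 min 49 s frame 17, i.e. 00:30:49;17.

00:30:49;17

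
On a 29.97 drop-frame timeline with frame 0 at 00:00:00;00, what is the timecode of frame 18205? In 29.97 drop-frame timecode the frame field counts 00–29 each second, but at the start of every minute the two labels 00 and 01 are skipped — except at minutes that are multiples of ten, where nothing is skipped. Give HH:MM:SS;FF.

Each 10-minute DF block holds 10 × 60 × 30 − 9 × 2 = 17982 frames. 18205 ÷ 17982 → 1 full block, remainder 223.
Within the partial block the first minute is 1800 frames and each further minute 1798, so 0 further minute boundaries passed. Total skipped labels = 18 × 1 + 2 × 0 = 18.
Non-drop label index = 18205 + 18 = 18223; at 30 labels/s that is 00:10:07:13, i.e. DF 00:10:07;13.

00:10:07;13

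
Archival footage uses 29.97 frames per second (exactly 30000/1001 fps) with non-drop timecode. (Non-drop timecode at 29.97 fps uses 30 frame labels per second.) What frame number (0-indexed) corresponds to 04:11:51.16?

frame 453346

Total seconds to the label: (4 × 3600 + 11 × 60 + 51) = 15111.
Frame index = 15111 × 30 + 16 = 453346.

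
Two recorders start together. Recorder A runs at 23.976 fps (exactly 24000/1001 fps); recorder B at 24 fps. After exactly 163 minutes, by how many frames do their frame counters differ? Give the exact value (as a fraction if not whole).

163 min = 9780 s.
A emits 24000/1001 × 9780 = 234720000/1001 frames; B emits 24 × 9780 = 234720.
Difference = 234720/1001 frames (≈ 234.4855); B is ahead of A.

234720/1001 frames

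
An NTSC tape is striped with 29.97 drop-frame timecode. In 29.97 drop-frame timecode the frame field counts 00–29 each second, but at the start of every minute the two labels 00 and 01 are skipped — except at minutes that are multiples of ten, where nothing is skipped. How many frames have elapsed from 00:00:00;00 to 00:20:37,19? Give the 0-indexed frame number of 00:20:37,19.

As if non-drop at 30 labels/s: (0 × 3600 + 20 × 60 + 37) × 30 + 19 = 37129.
Minute boundaries passed: 20; those not divisible by 10: 20 − 2 = 18; dropped labels = 2 × 18 = 36.
Actual frame index = 37129 − 36 = 37093.

37093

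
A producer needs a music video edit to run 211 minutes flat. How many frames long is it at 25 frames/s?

211 min = 12660 s.
Frames = 12660 × 25 = 316500.

316500 frames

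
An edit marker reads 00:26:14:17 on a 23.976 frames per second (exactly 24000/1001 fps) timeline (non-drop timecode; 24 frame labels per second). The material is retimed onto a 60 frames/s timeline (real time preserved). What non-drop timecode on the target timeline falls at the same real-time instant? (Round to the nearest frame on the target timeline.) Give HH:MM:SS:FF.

00:26:16:17

Source frame index: (0×3600 + 26×60 + 14) × 24 + 17 = 37793.
Real time: 37793 / (24000/1001) = 37830793/24000 s.
Target frame: (37830793/24000) × (60) = 37830793/400 ≈ 94576.982 → 94577.
At 60 labels/s: frame 94577 → 00:26:16:17.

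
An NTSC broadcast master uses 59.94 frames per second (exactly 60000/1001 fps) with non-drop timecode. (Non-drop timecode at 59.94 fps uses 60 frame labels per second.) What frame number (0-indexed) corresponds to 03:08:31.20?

Total seconds to the label: (3 × 3600 + 8 × 60 + 31) = 11311.
Frame index = 11311 × 60 + 20 = 678680.

678680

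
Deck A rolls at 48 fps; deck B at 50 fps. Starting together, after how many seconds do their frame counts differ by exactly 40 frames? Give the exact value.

20 seconds

The gap grows by |50 − 48| = 2 frames per second.
Time for a 40-frame gap: 40 ÷ (2) = 20 s.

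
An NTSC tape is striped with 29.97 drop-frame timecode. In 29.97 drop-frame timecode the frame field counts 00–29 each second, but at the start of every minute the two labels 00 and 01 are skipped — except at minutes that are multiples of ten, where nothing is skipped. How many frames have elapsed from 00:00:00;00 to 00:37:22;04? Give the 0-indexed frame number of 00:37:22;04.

Complete 10-minute blocks: 3, each 17982 frames → 53946.
Remaining 7 whole minutes in the current block: 1800 + 6 × 1798 = 12588 frames.
Within the current minute: 22 × 30 + 4 − 2 = 662 (labels ;00/;01 skipped at this minute). Total = 53946 + 12588 + 662 = 67196.

67196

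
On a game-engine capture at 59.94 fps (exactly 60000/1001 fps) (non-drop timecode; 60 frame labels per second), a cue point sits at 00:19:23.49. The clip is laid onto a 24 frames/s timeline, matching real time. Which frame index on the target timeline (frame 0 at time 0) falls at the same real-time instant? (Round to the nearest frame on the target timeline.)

frame 27960

Source frame index: (0×3600 + 19×60 + 23) × 60 + 49 = 69829.
Real time: 69829 / (60000/1001) = 69898829/60000 s.
Target frame: (69898829/60000) × (24) = 69898829/2500 ≈ 27959.532 → 27960.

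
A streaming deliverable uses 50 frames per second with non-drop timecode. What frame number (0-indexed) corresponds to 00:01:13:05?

3655

Total seconds to the label: (0 × 3600 + 1 × 60 + 13) = 73.
Frame index = 73 × 50 + 5 = 3655.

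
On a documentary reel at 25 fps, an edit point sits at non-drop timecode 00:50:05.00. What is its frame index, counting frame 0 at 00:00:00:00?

Total seconds to the label: (0 × 3600 + 50 × 60 + 5) = 3005.
Frame index = 3005 × 25 + 0 = 75125.

75125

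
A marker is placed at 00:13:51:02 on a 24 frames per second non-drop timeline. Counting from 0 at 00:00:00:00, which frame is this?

frame 19946

Total seconds to the label: (0 × 3600 + 13 × 60 + 51) = 831.
Frame index = 831 × 24 + 2 = 19946.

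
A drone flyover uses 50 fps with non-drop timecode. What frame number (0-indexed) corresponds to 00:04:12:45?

12645

Total seconds to the label: (0 × 3600 + 4 × 60 + 12) = 252.
Frame index = 252 × 50 + 45 = 12645.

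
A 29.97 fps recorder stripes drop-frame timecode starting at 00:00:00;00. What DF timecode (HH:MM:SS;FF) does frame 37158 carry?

Ten DF minutes hold 17982 frames, so frame 37158 lies in block 2 (frames 35964–53945) with 1194 frames into that block.
The block's first minute is 1800 frames and the rest 1798 each; 1194 frames reaches minute 0, so 2 × 18 + 0 × 2 = 36 labels have been skipped so far.
Adding those back, label number 37158 + 36 = 37194 at 30 labels/s is 1239 s + 24 f = 0 h 20 min 39 s frame 24, i.e. 00:20:39;24.

00:20:39;24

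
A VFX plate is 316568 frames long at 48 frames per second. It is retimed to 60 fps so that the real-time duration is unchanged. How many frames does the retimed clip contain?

Target frames = source frames × (target rate / source rate) = 316568 × (60)/(48) = 316568 × 5/4 = 395710.

395710 frames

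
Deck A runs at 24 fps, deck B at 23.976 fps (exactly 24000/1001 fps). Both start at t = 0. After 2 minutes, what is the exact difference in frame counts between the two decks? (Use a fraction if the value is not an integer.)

2 min = 120 s.
A emits 24 × 120 = 2880 frames; B emits 24000/1001 × 120 = 2880000/1001.
Difference = 2880/1001 frames (≈ 2.8771); B is behind A.

2880/1001 frames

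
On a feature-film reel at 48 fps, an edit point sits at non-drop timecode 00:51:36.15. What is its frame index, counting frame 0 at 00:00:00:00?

frame 148623

Total seconds to the label: (0 × 3600 + 51 × 60 + 36) = 3096.
Frame index = 3096 × 48 + 15 = 148623.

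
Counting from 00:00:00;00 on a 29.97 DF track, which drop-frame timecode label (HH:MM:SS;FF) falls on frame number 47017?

00:26:08;25

Each 10-minute DF block holds 10 × 60 × 30 − 9 × 2 = 17982 frames. 47017 ÷ 17982 → 2 full blocks, remainder 11053.
Within the partial block the first minute is 1800 frames and each further minute 1798, so 6 further minute boundaries passed. Total skipped labels = 18 × 2 + 2 × 6 = 48.
Non-drop label index = 47017 + 48 = 47065; at 30 labels/s that is 00:26:08:25, i.e. DF 00:26:08;25.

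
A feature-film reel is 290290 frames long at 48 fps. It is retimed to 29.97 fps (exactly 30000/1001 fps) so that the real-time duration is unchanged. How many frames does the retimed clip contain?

181250 frames

Target frames = source frames × (target rate / source rate) = 290290 × (30000/1001)/(48) = 290290 × 625/1001 = 181250.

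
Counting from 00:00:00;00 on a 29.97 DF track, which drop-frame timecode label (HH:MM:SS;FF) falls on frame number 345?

Ten DF minutes hold 17982 frames, so frame 345 lies in block 0 (frames 0–17981) with 345 frames into that block.
The block's first minute is 1800 frames and the rest 1798 each; 345 frames reaches minute 0, so 0 × 18 + 0 × 2 = 0 labels have been skipped so far.
Adding those back, label number 345 + 0 = 345 at 30 labels/s is 11 s + 15 f = 0 h 0 min 11 s frame 15, i.e. 00:00:11;15.

00:00:11;15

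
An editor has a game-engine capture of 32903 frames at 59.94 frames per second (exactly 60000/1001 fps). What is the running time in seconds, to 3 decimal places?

548.932 seconds

Running time = 32903 × 1001/60000 = 32935903/60000 s ≈ 548.932 s.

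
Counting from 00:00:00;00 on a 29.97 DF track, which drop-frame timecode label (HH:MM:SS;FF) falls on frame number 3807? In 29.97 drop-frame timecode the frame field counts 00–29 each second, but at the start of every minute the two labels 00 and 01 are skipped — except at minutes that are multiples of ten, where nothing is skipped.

00:02:07;01

Ten DF minutes hold 17982 frames, so frame 3807 lies in block 0 (frames 0–17981) with 3807 frames into that block.
The block's first minute is 1800 frames and the rest 1798 each; 3807 frames reaches minute 2, so 0 × 18 + 2 × 2 = 4 labels have been skipped so far.
Adding those back, label number 3807 + 4 = 3811 at 30 labels/s is 127 s + 1 f = 0 h 2 min 7 s frame 1, i.e. 00:02:07;01.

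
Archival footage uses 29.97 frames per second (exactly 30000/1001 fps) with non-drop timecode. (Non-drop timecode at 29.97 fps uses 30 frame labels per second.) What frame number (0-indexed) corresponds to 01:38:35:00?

frame 177450

Total seconds to the label: (1 × 3600 + 38 × 60 + 35) = 5915.
Frame index = 5915 × 30 + 0 = 177450.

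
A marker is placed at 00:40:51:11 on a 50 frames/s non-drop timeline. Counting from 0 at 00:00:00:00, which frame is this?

Total seconds to the label: (0 × 3600 + 40 × 60 + 51) = 2451.
Frame index = 2451 × 50 + 11 = 122561.

frame 122561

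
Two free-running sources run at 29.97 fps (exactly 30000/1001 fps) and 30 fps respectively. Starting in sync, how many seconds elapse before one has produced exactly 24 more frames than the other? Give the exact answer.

The gap grows by |30 − 30000/1001| = 30/1001 frames per second.
Time for a 24-frame gap: 24 ÷ (30/1001) = 800.8 s.

800.8 seconds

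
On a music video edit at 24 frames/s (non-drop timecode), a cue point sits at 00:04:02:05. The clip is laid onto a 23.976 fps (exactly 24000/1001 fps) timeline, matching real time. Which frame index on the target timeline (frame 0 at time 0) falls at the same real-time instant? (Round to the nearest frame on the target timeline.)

frame 5807

Source frame index: (0×3600 + 4×60 + 2) × 24 + 5 = 5813.
Real time: 5813 / (24) = 5813/24 s.
Target frame: (5813/24) × (24000/1001) = 5813000/1001 ≈ 5807.193 → 5807.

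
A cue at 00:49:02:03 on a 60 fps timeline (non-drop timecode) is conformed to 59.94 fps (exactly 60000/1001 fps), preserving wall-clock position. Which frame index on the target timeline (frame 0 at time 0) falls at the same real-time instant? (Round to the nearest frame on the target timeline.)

frame 176347

Source frame index: (0×3600 + 49×60 + 2) × 60 + 3 = 176523.
Real time: 176523 / (60) = 58841/20 s.
Target frame: (58841/20) × (60000/1001) = 176523000/1001 ≈ 176346.653 → 176347.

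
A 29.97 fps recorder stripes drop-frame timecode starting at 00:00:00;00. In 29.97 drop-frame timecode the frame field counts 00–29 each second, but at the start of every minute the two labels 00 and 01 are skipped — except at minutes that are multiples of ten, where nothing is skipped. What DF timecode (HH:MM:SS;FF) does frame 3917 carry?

00:02:10;21

Each 10-minute DF block holds 10 × 60 × 30 − 9 × 2 = 17982 frames. 3917 ÷ 17982 → 0 full blocks, remainder 3917.
Within the partial block the first minute is 1800 frames and each further minute 1798, so 2 further minute boundaries passed. Total skipped labels = 18 × 0 + 2 × 2 = 4.
Non-drop label index = 3917 + 4 = 3921; at 30 labels/s that is 00:02:10:21, i.e. DF 00:02:10;21.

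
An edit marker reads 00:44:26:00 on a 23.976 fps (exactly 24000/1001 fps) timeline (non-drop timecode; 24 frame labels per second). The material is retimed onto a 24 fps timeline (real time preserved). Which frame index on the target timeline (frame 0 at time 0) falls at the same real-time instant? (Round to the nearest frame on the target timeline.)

Source frame index: (0×3600 + 44×60 + 26) × 24 + 0 = 63984.
Real time: 63984 / (24000/1001) = 1334333/500 s.
Target frame: (1334333/500) × (24) = 8005998/125 ≈ 64047.984 → 64048.

frame 64048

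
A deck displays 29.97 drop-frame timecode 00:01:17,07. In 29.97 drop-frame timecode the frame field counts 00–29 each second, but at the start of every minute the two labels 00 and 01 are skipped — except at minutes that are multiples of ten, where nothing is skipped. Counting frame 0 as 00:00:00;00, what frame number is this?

Complete 10-minute blocks: 0, each 17982 frames → 0.
Remaining 1 whole minute in the current block: 1800 + 0 × 1798 = 1800 frames.
Within the current minute: 17 × 30 + 7 − 2 = 515 (labels ;00/;01 skipped at this minute). Total = 0 + 1800 + 515 = 2315.

2315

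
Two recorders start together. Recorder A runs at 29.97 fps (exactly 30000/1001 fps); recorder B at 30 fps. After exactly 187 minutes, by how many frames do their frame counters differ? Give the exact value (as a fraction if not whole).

187 min = 11220 s.
A emits 30000/1001 × 11220 = 30600000/91 frames; B emits 30 × 11220 = 336600.
Difference = 30600/91 frames (≈ 336.2637); B is ahead of A.

30600/91 frames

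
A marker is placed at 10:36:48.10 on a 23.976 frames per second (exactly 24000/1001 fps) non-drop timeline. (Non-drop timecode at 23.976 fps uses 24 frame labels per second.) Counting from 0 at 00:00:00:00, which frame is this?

917002

Total seconds to the label: (10 × 3600 + 36 × 60 + 48) = 38208.
Frame index = 38208 × 24 + 10 = 917002.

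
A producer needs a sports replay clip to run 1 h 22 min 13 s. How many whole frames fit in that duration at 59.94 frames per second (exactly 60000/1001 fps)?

295684 frames

1 h 22 min 13 s = 4933 s.
Frames = 4933 × 60000/1001 = 295980000/1001 ≈ 295684.3157.
Complete frames: 295684.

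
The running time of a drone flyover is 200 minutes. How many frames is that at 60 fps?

200 min = 12000 s.
Frames = 12000 × 60 = 720000.

720000 frames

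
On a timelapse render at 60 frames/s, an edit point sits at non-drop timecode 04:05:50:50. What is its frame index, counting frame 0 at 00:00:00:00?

frame 885050

Total seconds to the label: (4 × 3600 + 5 × 60 + 50) = 14750.
Frame index = 14750 × 60 + 50 = 885050.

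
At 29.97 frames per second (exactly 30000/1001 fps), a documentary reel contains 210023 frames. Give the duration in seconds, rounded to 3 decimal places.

7007.767 seconds

Running time = 210023 × 1001/30000 = 210233023/30000 s ≈ 7007.767 s.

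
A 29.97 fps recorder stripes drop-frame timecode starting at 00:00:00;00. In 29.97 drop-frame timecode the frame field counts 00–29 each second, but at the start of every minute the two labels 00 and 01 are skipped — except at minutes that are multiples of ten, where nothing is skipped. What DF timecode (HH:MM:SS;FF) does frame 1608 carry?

00:00:53;18

Each 10-minute DF block holds 10 × 60 × 30 − 9 × 2 = 17982 frames. 1608 ÷ 17982 → 0 full blocks, remainder 1608.
Within the partial block the first minute is 1800 frames and each further minute 1798, so 0 further minute boundaries passed. Total skipped labels = 18 × 0 + 2 × 0 = 0.
Non-drop label index = 1608 + 0 = 1608; at 30 labels/s that is 00:00:53:18, i.e. DF 00:00:53;18.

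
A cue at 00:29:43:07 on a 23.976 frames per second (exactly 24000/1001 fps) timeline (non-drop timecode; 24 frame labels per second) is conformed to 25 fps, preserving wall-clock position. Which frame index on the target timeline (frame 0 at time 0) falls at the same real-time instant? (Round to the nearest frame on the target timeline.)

frame 44627

Source frame index: (0×3600 + 29×60 + 43) × 24 + 7 = 42799.
Real time: 42799 / (24000/1001) = 42841799/24000 s.
Target frame: (42841799/24000) × (25) = 42841799/960 ≈ 44626.874 → 44627.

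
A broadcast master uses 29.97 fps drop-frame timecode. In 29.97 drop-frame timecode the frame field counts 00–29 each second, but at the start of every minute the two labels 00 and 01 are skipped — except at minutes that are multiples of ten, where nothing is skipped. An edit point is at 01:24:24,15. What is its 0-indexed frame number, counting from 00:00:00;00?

151783

Complete 10-minute blocks: 8, each 17982 frames → 143856.
Remaining 4 whole minutes in the current block: 1800 + 3 × 1798 = 7194 frames.
Within the current minute: 24 × 30 + 15 − 2 = 733 (labels ;00/;01 skipped at this minute). Total = 143856 + 7194 + 733 = 151783.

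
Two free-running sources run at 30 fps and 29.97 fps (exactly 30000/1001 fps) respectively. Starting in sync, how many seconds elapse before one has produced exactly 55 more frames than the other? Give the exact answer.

The gap grows by |30000/1001 − 30| = 30/1001 frames per second.
Time for a 55-frame gap: 55 ÷ (30/1001) = 11011/6 s.

11011/6 seconds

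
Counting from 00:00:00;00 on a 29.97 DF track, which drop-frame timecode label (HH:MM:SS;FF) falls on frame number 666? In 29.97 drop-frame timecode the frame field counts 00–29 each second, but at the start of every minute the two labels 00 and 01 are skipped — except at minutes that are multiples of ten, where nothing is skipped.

00:00:22;06

Ten DF minutes hold 17982 frames, so frame 666 lies in block 0 (frames 0–17981) with 666 frames into that block.
The block's first minute is 1800 frames and the rest 1798 each; 666 frames reaches minute 0, so 0 × 18 + 0 × 2 = 0 labels have been skipped so far.
Adding those back, label number 666 + 0 = 666 at 30 labels/s is 22 s + 6 f = 0 h 0 min 22 s frame 6, i.e. 00:00:22;06.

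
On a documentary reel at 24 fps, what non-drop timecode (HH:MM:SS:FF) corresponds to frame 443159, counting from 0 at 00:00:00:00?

443159 ÷ 24 = 18464 full seconds, remainder 23 frames.
18464 s = 5 h 7 min 44 s.
Timecode: 05:07:44:23.

05:07:44:23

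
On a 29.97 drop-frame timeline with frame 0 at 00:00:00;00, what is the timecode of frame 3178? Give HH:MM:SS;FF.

Each 10-minute DF block holds 10 × 60 × 30 − 9 × 2 = 17982 frames. 3178 ÷ 17982 → 0 full blocks, remainder 3178.
Within the partial block the first minute is 1800 frames and each further minute 1798, so 1 further minute boundary passed. Total skipped labels = 18 × 0 + 2 × 1 = 2.
Non-drop label index = 3178 + 2 = 3180; at 30 labels/s that is 00:01:46:00, i.e. DF 00:01:46;00.

00:01:46;00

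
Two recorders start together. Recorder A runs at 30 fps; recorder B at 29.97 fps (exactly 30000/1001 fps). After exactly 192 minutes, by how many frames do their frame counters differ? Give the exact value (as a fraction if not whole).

345600/1001 frames

192 min = 11520 s.
A emits 30 × 11520 = 345600 frames; B emits 30000/1001 × 11520 = 345600000/1001.
Difference = 345600/1001 frames (≈ 345.2547); B is behind A.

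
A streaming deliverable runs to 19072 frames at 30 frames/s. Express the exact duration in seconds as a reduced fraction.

Running time = 19072 ÷ (30) = 19072 × 1/30 = 9536/15 s.

9536/15 seconds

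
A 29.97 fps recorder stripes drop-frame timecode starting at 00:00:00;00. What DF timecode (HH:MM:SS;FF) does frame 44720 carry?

Each 10-minute DF block holds 10 × 60 × 30 − 9 × 2 = 17982 frames. 44720 ÷ 17982 → 2 full blocks, remainder 8756.
Within the partial block the first minute is 1800 frames and each further minute 1798, so 4 further minute boundaries passed. Total skipped labels = 18 × 2 + 2 × 4 = 44.
Non-drop label index = 44720 + 44 = 44764; at 30 labels/s that is 00:24:52:04, i.e. DF 00:24:52;04.

00:24:52;04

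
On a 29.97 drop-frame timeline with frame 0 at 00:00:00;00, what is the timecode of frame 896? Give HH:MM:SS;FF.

Each 10-minute DF block holds 10 × 60 × 30 − 9 × 2 = 17982 frames. 896 ÷ 17982 → 0 full blocks, remainder 896.
Within the partial block the first minute is 1800 frames and each further minute 1798, so 0 further minute boundaries passed. Total skipped labels = 18 × 0 + 2 × 0 = 0.
Non-drop label index = 896 + 0 = 896; at 30 labels/s that is 00:00:29:26, i.e. DF 00:00:29;26.

00:00:29;26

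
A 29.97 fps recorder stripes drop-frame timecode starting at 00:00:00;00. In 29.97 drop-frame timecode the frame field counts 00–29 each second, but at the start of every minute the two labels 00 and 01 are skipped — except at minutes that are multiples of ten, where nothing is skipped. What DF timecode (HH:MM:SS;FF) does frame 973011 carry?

09:01:06;05

Each 10-minute DF block holds 10 × 60 × 30 − 9 × 2 = 17982 frames. 973011 ÷ 17982 → 54 full blocks, remainder 1983.
Within the partial block the first minute is 1800 frames and each further minute 1798, so 1 further minute boundary passed. Total skipped labels = 18 × 54 + 2 × 1 = 974.
Non-drop label index = 973011 + 974 = 973985; at 30 labels/s that is 09:01:06:05, i.e. DF 09:01:06;05.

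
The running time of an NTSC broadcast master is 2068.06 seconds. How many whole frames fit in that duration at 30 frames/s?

62041 frames

Frames = 2068.06 × 30 = 310209/5 ≈ 62041.8000.
Complete frames: 62041.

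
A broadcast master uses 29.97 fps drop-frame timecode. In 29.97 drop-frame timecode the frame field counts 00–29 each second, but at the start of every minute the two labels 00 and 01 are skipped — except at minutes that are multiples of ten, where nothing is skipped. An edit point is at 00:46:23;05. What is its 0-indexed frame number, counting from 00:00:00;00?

Complete 10-minute blocks: 4, each 17982 frames → 71928.
Remaining 6 whole minutes in the current block: 1800 + 5 × 1798 = 10790 frames.
Within the current minute: 23 × 30 + 5 − 2 = 693 (labels ;00/;01 skipped at this minute). Total = 71928 + 10790 + 693 = 83411.

83411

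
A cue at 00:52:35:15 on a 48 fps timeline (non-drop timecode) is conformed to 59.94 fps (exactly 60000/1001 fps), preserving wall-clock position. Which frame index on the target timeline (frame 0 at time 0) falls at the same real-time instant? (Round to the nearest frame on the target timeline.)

Source frame index: (0×3600 + 52×60 + 35) × 48 + 15 = 151455.
Real time: 151455 / (48) = 50485/16 s.
Target frame: (50485/16) × (60000/1001) = 189318750/1001 ≈ 189129.620 → 189130.

frame 189130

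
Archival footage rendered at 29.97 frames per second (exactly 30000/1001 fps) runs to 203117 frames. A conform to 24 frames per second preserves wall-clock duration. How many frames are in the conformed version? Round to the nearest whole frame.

Frames at target rate = 203117 × (24) / (30000/1001) = 203320117/1250 ≈ 162656.094.
Nearest whole frame: 162656.

162656 frames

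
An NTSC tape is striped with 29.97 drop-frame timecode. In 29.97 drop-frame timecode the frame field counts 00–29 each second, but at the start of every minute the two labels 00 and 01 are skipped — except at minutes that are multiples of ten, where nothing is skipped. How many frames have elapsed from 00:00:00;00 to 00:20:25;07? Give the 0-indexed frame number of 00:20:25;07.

Complete 10-minute blocks: 2, each 17982 frames → 35964.
Remaining 0 whole minutes in the current block: 0 frames.
Within the current minute: 25 × 30 + 7 = 757. Total = 35964 + 0 + 757 = 36721.

36721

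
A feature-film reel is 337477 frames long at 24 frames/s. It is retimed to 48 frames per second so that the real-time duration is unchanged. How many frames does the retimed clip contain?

Frames at target rate = 337477 × (48) / (24) = 674954.

674954 frames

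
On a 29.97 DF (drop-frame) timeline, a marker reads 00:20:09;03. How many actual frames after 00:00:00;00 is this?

36237

Complete 10-minute blocks: 2, each 17982 frames → 35964.
Remaining 0 whole minutes in the current block: 0 frames.
Within the current minute: 9 × 30 + 3 = 273. Total = 35964 + 0 + 273 = 36237.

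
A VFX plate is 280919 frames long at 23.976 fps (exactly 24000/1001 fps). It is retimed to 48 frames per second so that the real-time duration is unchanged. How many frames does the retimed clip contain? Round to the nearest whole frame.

562400 frames

Frames at target rate = 280919 × (48) / (24000/1001) = 281199919/500 ≈ 562399.838.
Nearest whole frame: 562400.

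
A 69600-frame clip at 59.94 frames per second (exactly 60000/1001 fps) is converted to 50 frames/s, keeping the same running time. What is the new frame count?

58058 frames

Target frames = source frames × (target rate / source rate) = 69600 × (50)/(60000/1001) = 69600 × 1001/1200 = 58058.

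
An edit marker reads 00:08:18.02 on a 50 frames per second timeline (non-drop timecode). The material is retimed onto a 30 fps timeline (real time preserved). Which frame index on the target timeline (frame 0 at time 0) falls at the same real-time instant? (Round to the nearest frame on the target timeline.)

frame 14941

Source frame index: (0×3600 + 8×60 + 18) × 50 + 2 = 24902.
Real time: 24902 / (50) = 12451/25 s.
Target frame: (12451/25) × (30) = 74706/5 ≈ 14941.200 → 14941.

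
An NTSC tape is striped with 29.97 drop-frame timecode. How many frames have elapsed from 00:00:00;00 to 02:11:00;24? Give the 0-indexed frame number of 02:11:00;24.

235588

Complete 10-minute blocks: 13, each 17982 frames → 233766.
Remaining 1 whole minute in the current block: 1800 + 0 × 1798 = 1800 frames.
Within the current minute: 0 × 30 + 24 − 2 = 22 (labels ;00/;01 skipped at this minute). Total = 233766 + 1800 + 22 = 235588.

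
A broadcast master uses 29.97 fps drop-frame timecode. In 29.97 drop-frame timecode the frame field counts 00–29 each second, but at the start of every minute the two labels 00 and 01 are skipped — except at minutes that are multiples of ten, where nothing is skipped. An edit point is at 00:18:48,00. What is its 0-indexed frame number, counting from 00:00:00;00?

As if non-drop at 30 labels/s: (0 × 3600 + 18 × 60 + 48) × 30 + 0 = 33840.
Minute boundaries passed: 18; those not divisible by 10: 18 − 1 = 17; dropped labels = 2 × 17 = 34.
Actual frame index = 33840 − 34 = 33806.

33806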